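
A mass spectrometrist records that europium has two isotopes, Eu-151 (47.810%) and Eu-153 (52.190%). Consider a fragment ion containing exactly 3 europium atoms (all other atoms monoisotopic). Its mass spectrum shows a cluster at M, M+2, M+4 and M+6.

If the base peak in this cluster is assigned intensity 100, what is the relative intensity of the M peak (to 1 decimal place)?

Binomial terms of (0.47810 + 0.52190)^3: M 0.1093, M+2 0.3579, M+4 0.3907, M+6 0.1422 → M+4 is the base peak.
P(M+4) = C(3,2) × 0.47810^1 × 0.52190^2 = 3 × 0.4781 × 0.27237961 = 0.390674 (base)
P(M) = C(3,0) × 0.47810^3 × 0.52190^0 = 1 × 0.10928391 × 1.0000 = 0.109284
Relative intensity = 0.109284 / 0.390674 × 100 = 28.0

28.0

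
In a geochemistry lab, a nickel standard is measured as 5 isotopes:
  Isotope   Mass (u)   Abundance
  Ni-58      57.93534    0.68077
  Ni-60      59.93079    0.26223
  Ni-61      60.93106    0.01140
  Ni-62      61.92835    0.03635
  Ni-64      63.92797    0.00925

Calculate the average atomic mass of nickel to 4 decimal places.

The abundance-weighted mean is 0.68077 × 57.93534 + 0.26223 × 59.93079 + 0.01140 × 60.93106 + 0.03635 × 61.92835 + 0.00925 × 63.92797
= 39.440641 + 15.715651 + 0.694614 + 2.251096 + 0.591334 = 58.693336 u

58.6933 u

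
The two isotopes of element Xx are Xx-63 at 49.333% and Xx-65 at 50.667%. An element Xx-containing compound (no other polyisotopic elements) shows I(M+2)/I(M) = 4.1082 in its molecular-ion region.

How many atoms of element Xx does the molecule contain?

With n Xx atoms, P(M+2)/P(M) = C(n,1)·p^(n−1)q / p^n = n·q/p = n · 0.50667/0.49333.
n = 4.1082 × 0.49333/0.50667 = 4.00 ≈ 4

4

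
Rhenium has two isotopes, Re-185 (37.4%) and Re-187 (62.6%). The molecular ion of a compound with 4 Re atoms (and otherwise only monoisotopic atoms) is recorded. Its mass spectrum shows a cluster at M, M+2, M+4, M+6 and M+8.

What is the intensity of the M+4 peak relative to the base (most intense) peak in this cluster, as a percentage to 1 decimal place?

89.6%

Term probabilities: M 0.0196, M+2 0.1310, M+4 0.3289, M+6 0.3670, M+8 0.1536. Base peak = M+6.
P(M+6) = C(4,3) × 0.374^1 × 0.626^3 = 4 × 0.3740 × 0.24531438 = 0.366990 (base)
P(M+4) = C(4,2) × 0.374^2 × 0.626^2 = 6 × 0.139876 × 0.391876 = 0.328884
Relative intensity = 0.328884 / 0.366990 × 100 = 89.6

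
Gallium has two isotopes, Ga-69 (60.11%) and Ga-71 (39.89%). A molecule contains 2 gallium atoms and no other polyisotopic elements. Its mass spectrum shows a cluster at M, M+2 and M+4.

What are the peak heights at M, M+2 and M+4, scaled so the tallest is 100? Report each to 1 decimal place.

The 2 Ga atoms are independent, so intensities follow the terms of (0.6011 + 0.3989)^2.
P(M) = 0.6011^2 = 0.361321
P(M+2) = 2 × 0.6011^1 × 0.3989^1 = 0.479558
P(M+4) = 0.3989^2 = 0.159121
The M+2 peak is largest (0.479558); scaling to 100 gives 75.3 : 100.0 : 33.2.

75.3 : 100.0 : 33.2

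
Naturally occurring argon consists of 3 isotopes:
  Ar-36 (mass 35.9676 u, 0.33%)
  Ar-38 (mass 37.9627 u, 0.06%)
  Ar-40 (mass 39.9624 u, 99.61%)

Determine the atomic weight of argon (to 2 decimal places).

The abundance-weighted mean is 0.0033 × 35.9676 + 0.0006 × 37.9627 + 0.9961 × 39.9624
= 0.11869 + 0.02278 + 39.80655 = 39.94802 u

39.95 u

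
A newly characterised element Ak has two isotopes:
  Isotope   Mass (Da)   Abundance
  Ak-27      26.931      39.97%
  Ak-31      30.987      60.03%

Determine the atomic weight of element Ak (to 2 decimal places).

29.37 Da

Weight each isotope mass by its fractional abundance: 0.3997 × 26.931 + 0.6003 × 30.987
= 10.7643 + 18.6015 = 29.3658 Da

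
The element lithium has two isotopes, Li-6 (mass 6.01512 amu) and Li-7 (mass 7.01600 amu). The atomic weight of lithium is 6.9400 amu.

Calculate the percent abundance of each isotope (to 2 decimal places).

Li-6: 7.59%, Li-7: 92.41%

Writing the weighted mean with unknown fraction x of Li-6:
6.01512·x + 7.01600·(1 − x) = 6.9400
(6.01512 − 7.01600)·x = 6.9400 − 7.01600
x = -0.07600 / -1.00088 = 0.07593 → 7.59% Li-6, 92.41% Li-7.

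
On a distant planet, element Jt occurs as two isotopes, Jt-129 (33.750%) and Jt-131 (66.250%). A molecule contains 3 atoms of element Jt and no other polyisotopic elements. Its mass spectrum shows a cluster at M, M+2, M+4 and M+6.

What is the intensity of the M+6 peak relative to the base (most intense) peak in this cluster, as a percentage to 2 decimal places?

65.43%

Term probabilities: M 0.0384, M+2 0.2264, M+4 0.4444, M+6 0.2908. Base peak = M+4.
P(M+4) = C(3,2) × 0.33750^1 × 0.66250^2 = 3 × 0.3375 × 0.43890625 = 0.444393 (base)
P(M+6) = C(3,3) × 0.33750^0 × 0.66250^3 = 1 × 1.0000 × 0.29077539 = 0.290775
Relative intensity = 0.290775 / 0.444393 × 100 = 65.43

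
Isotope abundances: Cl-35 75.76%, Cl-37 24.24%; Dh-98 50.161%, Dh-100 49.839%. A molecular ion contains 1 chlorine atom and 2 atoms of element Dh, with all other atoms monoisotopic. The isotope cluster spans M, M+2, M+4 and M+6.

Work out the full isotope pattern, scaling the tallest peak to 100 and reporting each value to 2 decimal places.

43.34 : 100.00 : 70.35 : 13.69

Chlorine pattern (n=1): 0.7576 : 0.2424
Element Dh pattern (n=2): 0.25161259 : 0.49999482 : 0.24839259
Convolve the two distributions (both contribute in 2-u steps):
  M: 0.7576×0.25161259 = 0.190622
  M+2: 0.7576×0.49999482 + 0.2424×0.25161259 = 0.439787
  M+4: 0.7576×0.24839259 + 0.2424×0.49999482 = 0.309381
  M+6: 0.2424×0.24839259 = 0.060210
Scale to base peak (0.439787) = 100: 43.34 : 100.00 : 70.35 : 13.69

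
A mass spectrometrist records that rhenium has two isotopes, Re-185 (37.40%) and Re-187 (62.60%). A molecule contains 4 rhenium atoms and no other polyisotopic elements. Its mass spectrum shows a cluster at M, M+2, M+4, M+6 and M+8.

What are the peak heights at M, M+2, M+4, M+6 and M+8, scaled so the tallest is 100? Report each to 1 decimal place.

5.3 : 35.7 : 89.6 : 100.0 : 41.8

Expanding (0.3740 + 0.6260)^4:
P(M) = 0.3740^4 = 0.019565
P(M+2) = 4 × 0.3740^3 × 0.6260^1 = 0.130993
P(M+4) = 6 × 0.3740^2 × 0.6260^2 = 0.328884
P(M+6) = 4 × 0.3740^1 × 0.6260^3 = 0.366990
P(M+8) = 0.6260^4 = 0.153567
The M+6 peak is largest (0.366990); scaling to 100 gives 5.3 : 35.7 : 89.6 : 100.0 : 41.8.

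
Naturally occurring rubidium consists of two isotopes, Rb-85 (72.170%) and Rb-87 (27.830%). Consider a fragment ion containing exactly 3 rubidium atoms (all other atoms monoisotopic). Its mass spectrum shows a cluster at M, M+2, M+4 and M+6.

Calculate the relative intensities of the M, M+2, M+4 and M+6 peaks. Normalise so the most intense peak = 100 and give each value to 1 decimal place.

Each Rb atom is independently Rb-85 (p = 0.72170) or Rb-87 (q = 0.27830); the cluster is the binomial expansion (p + q)^3.
P(M) = 0.72170^3 = 0.375898
P(M+2) = 3 × 0.72170^2 × 0.27830^1 = 0.434858
P(M+4) = 3 × 0.72170^1 × 0.27830^2 = 0.167689
P(M+6) = 0.27830^3 = 0.021555
The M+2 peak is largest (0.434858); scaling to 100 gives 86.4 : 100.0 : 38.6 : 5.0.

86.4 : 100.0 : 38.6 : 5.0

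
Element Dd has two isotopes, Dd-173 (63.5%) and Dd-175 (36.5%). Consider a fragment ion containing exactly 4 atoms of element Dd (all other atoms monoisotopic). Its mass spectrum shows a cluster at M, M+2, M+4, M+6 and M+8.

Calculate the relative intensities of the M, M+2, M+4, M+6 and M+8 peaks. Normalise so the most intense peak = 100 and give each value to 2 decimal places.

Each Dd atom is independently Dd-173 (p = 0.635) or Dd-175 (q = 0.365); the cluster is the binomial expansion (p + q)^4.
P(M) = 0.635^4 = 0.162590
P(M+2) = 4 × 0.635^3 × 0.365^1 = 0.373830
P(M+4) = 6 × 0.635^2 × 0.365^2 = 0.322318
P(M+6) = 4 × 0.635^1 × 0.365^3 = 0.123513
P(M+8) = 0.365^4 = 0.017749
The M+2 peak is largest (0.373830); scaling to 100 gives 43.49 : 100.00 : 86.22 : 33.04 : 4.75.

43.49 : 100.00 : 86.22 : 33.04 : 4.75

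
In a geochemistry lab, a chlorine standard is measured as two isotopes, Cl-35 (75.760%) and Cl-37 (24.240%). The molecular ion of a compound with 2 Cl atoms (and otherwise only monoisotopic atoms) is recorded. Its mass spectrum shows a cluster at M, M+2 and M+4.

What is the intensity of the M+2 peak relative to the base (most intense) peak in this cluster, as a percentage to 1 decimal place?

Term probabilities: M 0.5740, M+2 0.3673, M+4 0.0588. Base peak = M.
P(M) = C(2,0) × 0.75760^2 × 0.24240^0 = 1 × 0.57395776 × 1.0000 = 0.573958 (base)
P(M+2) = C(2,1) × 0.75760^1 × 0.24240^1 = 2 × 0.7576 × 0.2424 = 0.367284
Relative intensity = 0.367284 / 0.573958 × 100 = 64.0

64.0%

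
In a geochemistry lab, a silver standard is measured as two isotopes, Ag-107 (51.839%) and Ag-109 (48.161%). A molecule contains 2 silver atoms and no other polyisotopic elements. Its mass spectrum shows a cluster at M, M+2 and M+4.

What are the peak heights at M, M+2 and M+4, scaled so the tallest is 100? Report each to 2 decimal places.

53.82 : 100.00 : 46.45

Expanding (0.51839 + 0.48161)^2:
P(M) = 0.51839^2 = 0.268728
P(M+2) = 2 × 0.51839^1 × 0.48161^1 = 0.499324
P(M+4) = 0.48161^2 = 0.231948
The M+2 peak is largest (0.499324); scaling to 100 gives 53.82 : 100.00 : 46.45.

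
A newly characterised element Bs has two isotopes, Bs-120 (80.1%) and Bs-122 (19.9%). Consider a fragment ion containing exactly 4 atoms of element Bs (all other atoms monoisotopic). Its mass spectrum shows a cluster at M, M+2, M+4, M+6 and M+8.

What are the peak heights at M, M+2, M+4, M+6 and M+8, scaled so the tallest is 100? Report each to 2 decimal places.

Each Bs atom is independently Bs-120 (p = 0.801) or Bs-122 (q = 0.199); the cluster is the binomial expansion (p + q)^4.
P(M) = 0.801^4 = 0.411652
P(M+2) = 4 × 0.801^3 × 0.199^1 = 0.409082
P(M+4) = 6 × 0.801^2 × 0.199^2 = 0.152448
P(M+6) = 4 × 0.801^1 × 0.199^3 = 0.025249
P(M+8) = 0.199^4 = 0.001568
The M peak is largest (0.411652); scaling to 100 gives 100.00 : 99.38 : 37.03 : 6.13 : 0.38.

100.00 : 99.38 : 37.03 : 6.13 : 0.38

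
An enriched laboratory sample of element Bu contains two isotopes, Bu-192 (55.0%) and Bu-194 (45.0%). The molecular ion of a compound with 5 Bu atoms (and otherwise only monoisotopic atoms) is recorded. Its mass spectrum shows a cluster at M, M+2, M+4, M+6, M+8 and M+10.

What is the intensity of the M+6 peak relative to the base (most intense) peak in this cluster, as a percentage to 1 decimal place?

81.8%

Binomial terms of (0.550 + 0.450)^5: M 0.0503, M+2 0.2059, M+4 0.3369, M+6 0.2757, M+8 0.1128, M+10 0.0185 → M+4 is the base peak.
P(M+4) = C(5,2) × 0.550^3 × 0.450^2 = 10 × 0.166375 × 0.2025 = 0.336909 (base)
P(M+6) = C(5,3) × 0.550^2 × 0.450^3 = 10 × 0.3025 × 0.091125 = 0.275653
Relative intensity = 0.275653 / 0.336909 × 100 = 81.8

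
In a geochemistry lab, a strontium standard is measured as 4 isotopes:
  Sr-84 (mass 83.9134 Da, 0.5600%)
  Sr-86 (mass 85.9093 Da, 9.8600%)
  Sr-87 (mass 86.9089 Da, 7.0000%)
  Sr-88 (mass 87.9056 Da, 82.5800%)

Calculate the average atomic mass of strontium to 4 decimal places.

Average mass = Σ (abundance × isotope mass) = 0.005600 × 83.9134 + 0.098600 × 85.9093 + 0.070000 × 86.9089 + 0.825800 × 87.9056
= 0.46992 + 8.47066 + 6.08362 + 72.59244 = 87.61664 Da

87.6166 Da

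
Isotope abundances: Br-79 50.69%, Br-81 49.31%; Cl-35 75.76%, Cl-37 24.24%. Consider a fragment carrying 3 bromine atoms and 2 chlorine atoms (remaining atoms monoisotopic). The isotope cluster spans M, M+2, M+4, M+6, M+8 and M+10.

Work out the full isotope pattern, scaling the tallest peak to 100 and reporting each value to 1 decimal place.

Bromine pattern (n=3): 0.13024674 : 0.3801026 : 0.36975457 : 0.11989609
Chlorine pattern (n=2): 0.57395776 : 0.36728448 : 0.05875776
Convolve the two distributions (both contribute in 2-u steps):
  M: 0.13024674×0.57395776 = 0.074756
  M+2: 0.13024674×0.36728448 + 0.3801026×0.57395776 = 0.266000
  M+4: 0.13024674×0.05875776 + 0.3801026×0.36728448 + 0.36975457×0.57395776 = 0.359482
  M+6: 0.3801026×0.05875776 + 0.36975457×0.36728448 + 0.11989609×0.57395776 = 0.226954
  M+8: 0.36975457×0.05875776 + 0.11989609×0.36728448 = 0.065762
  M+10: 0.11989609×0.05875776 = 0.007045
Scale to base peak (0.359482) = 100: 20.8 : 74.0 : 100.0 : 63.1 : 18.3 : 2.0

20.8 : 74.0 : 100.0 : 63.1 : 18.3 : 2.0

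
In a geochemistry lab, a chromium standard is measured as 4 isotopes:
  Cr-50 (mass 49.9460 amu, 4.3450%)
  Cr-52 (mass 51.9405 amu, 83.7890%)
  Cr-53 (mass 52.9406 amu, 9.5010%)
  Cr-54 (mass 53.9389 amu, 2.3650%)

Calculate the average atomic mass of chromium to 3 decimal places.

Average mass = Σ (abundance × isotope mass) = 0.043450 × 49.9460 + 0.837890 × 51.9405 + 0.095010 × 52.9406 + 0.023650 × 53.9389
= 2.17015 + 43.52043 + 5.02989 + 1.27565 = 51.99612 amu

51.996 amu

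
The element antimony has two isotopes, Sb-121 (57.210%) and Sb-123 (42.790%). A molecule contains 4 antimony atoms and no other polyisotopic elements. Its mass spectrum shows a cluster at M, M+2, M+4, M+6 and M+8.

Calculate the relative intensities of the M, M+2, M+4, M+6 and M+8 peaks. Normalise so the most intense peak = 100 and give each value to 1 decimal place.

Each Sb atom is independently Sb-121 (p = 0.57210) or Sb-123 (q = 0.42790); the cluster is the binomial expansion (p + q)^4.
P(M) = 0.57210^4 = 0.107124
P(M+2) = 4 × 0.57210^3 × 0.42790^1 = 0.320493
P(M+4) = 6 × 0.57210^2 × 0.42790^2 = 0.359567
P(M+6) = 4 × 0.57210^1 × 0.42790^3 = 0.179291
P(M+8) = 0.42790^4 = 0.033525
The M+4 peak is largest (0.359567); scaling to 100 gives 29.8 : 89.1 : 100.0 : 49.9 : 9.3.

29.8 : 89.1 : 100.0 : 49.9 : 9.3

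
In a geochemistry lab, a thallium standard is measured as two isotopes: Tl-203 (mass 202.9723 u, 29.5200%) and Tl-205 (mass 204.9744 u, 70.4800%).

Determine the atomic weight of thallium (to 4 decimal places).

204.3834 u

Average mass = Σ (abundance × isotope mass) = 0.295200 × 202.9723 + 0.704800 × 204.9744
= 59.91742 + 144.46596 = 204.38338 u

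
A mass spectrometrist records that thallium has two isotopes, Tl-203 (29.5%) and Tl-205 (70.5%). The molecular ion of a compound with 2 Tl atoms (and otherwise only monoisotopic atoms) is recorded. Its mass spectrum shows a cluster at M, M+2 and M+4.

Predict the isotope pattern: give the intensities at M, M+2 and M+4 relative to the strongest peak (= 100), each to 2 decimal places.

17.51 : 83.69 : 100.00

Each Tl atom is independently Tl-203 (p = 0.295) or Tl-205 (q = 0.705); the cluster is the binomial expansion (p + q)^2.
P(M) = 0.295^2 = 0.087025
P(M+2) = 2 × 0.295^1 × 0.705^1 = 0.415950
P(M+4) = 0.705^2 = 0.497025
The M+4 peak is largest (0.497025); scaling to 100 gives 17.51 : 83.69 : 100.00.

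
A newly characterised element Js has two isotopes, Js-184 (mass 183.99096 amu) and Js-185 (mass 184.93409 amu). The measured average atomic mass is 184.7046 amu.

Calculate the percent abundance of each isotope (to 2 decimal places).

With x = fraction of Js-184 (so Js-185 is 1 − x):
183.99096·x + 184.93409·(1 − x) = 184.7046
(183.99096 − 184.93409)·x = 184.7046 − 184.93409
x = -0.22949 / -0.94313 = 0.24333 → 24.33% Js-184, 75.67% Js-185.

Js-184: 24.33%, Js-185: 75.67%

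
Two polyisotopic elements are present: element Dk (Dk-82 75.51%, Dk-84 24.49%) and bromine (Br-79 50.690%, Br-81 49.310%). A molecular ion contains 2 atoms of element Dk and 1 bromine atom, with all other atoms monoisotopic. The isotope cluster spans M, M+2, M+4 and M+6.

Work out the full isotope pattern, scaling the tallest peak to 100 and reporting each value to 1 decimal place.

Element Dk pattern (n=2): 0.57017601 : 0.36984798 : 0.05997601
Bromine pattern (n=1): 0.5069 : 0.4931
Convolve the two distributions (both contribute in 2-u steps):
  M: 0.57017601×0.5069 = 0.289022
  M+2: 0.57017601×0.4931 + 0.36984798×0.5069 = 0.468630
  M+4: 0.36984798×0.4931 + 0.05997601×0.5069 = 0.212774
  M+6: 0.05997601×0.4931 = 0.029574
Scale to base peak (0.468630) = 100: 61.7 : 100.0 : 45.4 : 6.3

61.7 : 100.0 : 45.4 : 6.3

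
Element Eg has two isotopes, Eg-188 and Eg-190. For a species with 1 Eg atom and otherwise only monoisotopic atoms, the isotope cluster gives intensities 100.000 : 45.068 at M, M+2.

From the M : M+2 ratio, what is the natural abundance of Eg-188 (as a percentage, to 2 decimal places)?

Write p for the Eg-188 fraction. I(M+2)/I(M) = [C(1,1)·p^0·(1−p)] / p^1 = 1·(1−p)/p = 45.068/100.000 = 0.4507
(1−p)/p = 0.4507/1 = 0.4507  ⇒  p = 1/(1 + 0.4507) = 0.6893
Eg-188: 68.93%, Eg-190: 31.07%.

68.93%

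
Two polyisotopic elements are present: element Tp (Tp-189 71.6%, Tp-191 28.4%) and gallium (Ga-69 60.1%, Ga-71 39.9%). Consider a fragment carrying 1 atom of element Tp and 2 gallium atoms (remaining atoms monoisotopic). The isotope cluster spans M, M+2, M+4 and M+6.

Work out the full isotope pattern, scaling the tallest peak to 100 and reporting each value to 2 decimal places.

Element Tp pattern (n=1): 0.7160 : 0.2840
Gallium pattern (n=2): 0.361201 : 0.479598 : 0.159201
Convolve the two distributions (both contribute in 2-u steps):
  M: 0.7160×0.361201 = 0.258620
  M+2: 0.7160×0.479598 + 0.2840×0.361201 = 0.445973
  M+4: 0.7160×0.159201 + 0.2840×0.479598 = 0.250194
  M+6: 0.2840×0.159201 = 0.045213
Scale to base peak (0.445973) = 100: 57.99 : 100.00 : 56.10 : 10.14

57.99 : 100.00 : 56.10 : 10.14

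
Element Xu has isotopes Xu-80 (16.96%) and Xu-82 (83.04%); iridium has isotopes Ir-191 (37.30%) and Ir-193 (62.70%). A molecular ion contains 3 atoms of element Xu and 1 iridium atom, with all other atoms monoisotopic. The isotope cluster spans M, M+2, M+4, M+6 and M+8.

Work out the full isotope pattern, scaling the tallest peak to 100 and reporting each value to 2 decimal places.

0.42 : 6.87 : 40.55 : 100.00 : 82.81

Element Xu pattern (n=3): 0.0048784 : 0.07165728 : 0.35085024 : 0.57261408
Iridium pattern (n=1): 0.3730 : 0.6270
Convolve the two distributions (both contribute in 2-u steps):
  M: 0.0048784×0.3730 = 0.001820
  M+2: 0.0048784×0.6270 + 0.07165728×0.3730 = 0.029787
  M+4: 0.07165728×0.6270 + 0.35085024×0.3730 = 0.175796
  M+6: 0.35085024×0.6270 + 0.57261408×0.3730 = 0.433568
  M+8: 0.57261408×0.6270 = 0.359029
Scale to base peak (0.433568) = 100: 0.42 : 6.87 : 40.55 : 100.00 : 82.81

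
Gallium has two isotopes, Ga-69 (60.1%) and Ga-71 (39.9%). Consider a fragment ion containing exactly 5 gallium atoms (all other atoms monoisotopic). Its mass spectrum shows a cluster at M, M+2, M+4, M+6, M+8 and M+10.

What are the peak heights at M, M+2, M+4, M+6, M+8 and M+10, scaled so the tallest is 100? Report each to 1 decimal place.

Expanding (0.601 + 0.399)^5:
P(M) = 0.601^5 = 0.078410
P(M+2) = 5 × 0.601^4 × 0.399^1 = 0.260280
P(M+4) = 10 × 0.601^3 × 0.399^2 = 0.345596
P(M+6) = 10 × 0.601^2 × 0.399^3 = 0.229439
P(M+8) = 5 × 0.601^1 × 0.399^4 = 0.076162
P(M+10) = 0.399^5 = 0.010113
The M+4 peak is largest (0.345596); scaling to 100 gives 22.7 : 75.3 : 100.0 : 66.4 : 22.0 : 2.9.

22.7 : 75.3 : 100.0 : 66.4 : 22.0 : 2.9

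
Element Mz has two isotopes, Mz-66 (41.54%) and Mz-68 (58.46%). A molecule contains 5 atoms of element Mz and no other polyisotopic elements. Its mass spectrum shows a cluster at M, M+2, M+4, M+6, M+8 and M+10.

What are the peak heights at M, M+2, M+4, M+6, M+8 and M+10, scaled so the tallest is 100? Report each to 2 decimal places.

3.59 : 25.25 : 71.06 : 100.00 : 70.37 : 19.81

Expanding (0.4154 + 0.5846)^5:
P(M) = 0.4154^5 = 0.012369
P(M+2) = 5 × 0.4154^4 × 0.5846^1 = 0.087035
P(M+4) = 10 × 0.4154^3 × 0.5846^2 = 0.244972
P(M+6) = 10 × 0.4154^2 × 0.5846^3 = 0.344754
P(M+8) = 5 × 0.4154^1 × 0.5846^4 = 0.242589
P(M+10) = 0.5846^5 = 0.068280
The M+6 peak is largest (0.344754); scaling to 100 gives 3.59 : 25.25 : 71.06 : 100.00 : 70.37 : 19.81.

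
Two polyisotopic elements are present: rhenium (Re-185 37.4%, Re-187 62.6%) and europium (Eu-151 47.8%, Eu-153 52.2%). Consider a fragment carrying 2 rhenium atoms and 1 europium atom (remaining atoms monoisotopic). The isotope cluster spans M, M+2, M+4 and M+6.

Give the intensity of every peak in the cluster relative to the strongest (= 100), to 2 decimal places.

15.49 : 68.75 : 100.00 : 47.38

Rhenium pattern (n=2): 0.139876 : 0.468248 : 0.391876
Europium pattern (n=1): 0.4780 : 0.5220
Convolve the two distributions (both contribute in 2-u steps):
  M: 0.139876×0.4780 = 0.066861
  M+2: 0.139876×0.5220 + 0.468248×0.4780 = 0.296838
  M+4: 0.468248×0.5220 + 0.391876×0.4780 = 0.431742
  M+6: 0.391876×0.5220 = 0.204559
Scale to base peak (0.431742) = 100: 15.49 : 68.75 : 100.00 : 47.38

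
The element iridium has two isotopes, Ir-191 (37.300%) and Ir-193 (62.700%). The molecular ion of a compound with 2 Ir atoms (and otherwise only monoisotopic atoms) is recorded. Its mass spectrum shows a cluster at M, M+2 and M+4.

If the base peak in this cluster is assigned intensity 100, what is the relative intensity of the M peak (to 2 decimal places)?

29.74

Binomial terms of (0.37300 + 0.62700)^2: M 0.1391, M+2 0.4677, M+4 0.3931 → M+2 is the base peak.
P(M+2) = C(2,1) × 0.37300^1 × 0.62700^1 = 2 × 0.3730 × 0.6270 = 0.467742 (base)
P(M) = C(2,0) × 0.37300^2 × 0.62700^0 = 1 × 0.139129 × 1.0000 = 0.139129
Relative intensity = 0.139129 / 0.467742 × 100 = 29.74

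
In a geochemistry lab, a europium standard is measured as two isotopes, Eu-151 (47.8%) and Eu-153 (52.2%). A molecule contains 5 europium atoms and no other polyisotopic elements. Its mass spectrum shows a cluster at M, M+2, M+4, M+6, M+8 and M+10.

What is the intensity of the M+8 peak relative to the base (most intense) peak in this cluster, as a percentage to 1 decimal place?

Term probabilities: M 0.0250, M+2 0.1363, M+4 0.2976, M+6 0.3250, M+8 0.1775, M+10 0.0388. Base peak = M+6.
P(M+6) = C(5,3) × 0.478^2 × 0.522^3 = 10 × 0.228484 × 0.14223665 = 0.324988 (base)
P(M+8) = C(5,4) × 0.478^1 × 0.522^4 = 5 × 0.4780 × 0.07424753 = 0.177452
Relative intensity = 0.177452 / 0.324988 × 100 = 54.6

54.6%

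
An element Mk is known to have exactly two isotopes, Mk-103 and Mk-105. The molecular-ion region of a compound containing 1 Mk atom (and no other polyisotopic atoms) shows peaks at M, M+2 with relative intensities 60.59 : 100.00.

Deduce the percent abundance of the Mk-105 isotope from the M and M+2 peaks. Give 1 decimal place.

62.3%

Write p for the Mk-103 fraction. I(M+2)/I(M) = [C(1,1)·p^0·(1−p)] / p^1 = 1·(1−p)/p = 100.00/60.59 = 1.6504
(1−p)/p = 1.6504/1 = 1.6504  ⇒  p = 1/(1 + 1.6504) = 0.3773
Mk-103: 37.7%, Mk-105: 62.3%.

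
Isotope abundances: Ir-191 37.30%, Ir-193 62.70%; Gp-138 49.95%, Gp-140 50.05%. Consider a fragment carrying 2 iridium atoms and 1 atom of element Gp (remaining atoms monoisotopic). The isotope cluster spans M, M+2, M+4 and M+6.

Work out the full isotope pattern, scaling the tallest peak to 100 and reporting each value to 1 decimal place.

16.1 : 70.5 : 100.0 : 45.7

Iridium pattern (n=2): 0.139129 : 0.467742 : 0.393129
Element Gp pattern (n=1): 0.4995 : 0.5005
Convolve the two distributions (both contribute in 2-u steps):
  M: 0.139129×0.4995 = 0.069495
  M+2: 0.139129×0.5005 + 0.467742×0.4995 = 0.303271
  M+4: 0.467742×0.5005 + 0.393129×0.4995 = 0.430473
  M+6: 0.393129×0.5005 = 0.196761
Scale to base peak (0.430473) = 100: 16.1 : 70.5 : 100.0 : 45.7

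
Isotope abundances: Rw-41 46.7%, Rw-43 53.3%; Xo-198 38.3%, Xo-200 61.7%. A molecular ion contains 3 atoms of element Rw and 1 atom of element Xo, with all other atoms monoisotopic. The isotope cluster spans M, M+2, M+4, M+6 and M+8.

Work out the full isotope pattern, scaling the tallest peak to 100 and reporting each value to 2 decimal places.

10.61 : 53.43 : 100.00 : 82.58 : 25.42

Element Rw pattern (n=3): 0.10184756 : 0.34872431 : 0.39800869 : 0.15141944
Element Xo pattern (n=1): 0.3830 : 0.6170
Convolve the two distributions (both contribute in 2-u steps):
  M: 0.10184756×0.3830 = 0.039008
  M+2: 0.10184756×0.6170 + 0.34872431×0.3830 = 0.196401
  M+4: 0.34872431×0.6170 + 0.39800869×0.3830 = 0.367600
  M+6: 0.39800869×0.6170 + 0.15141944×0.3830 = 0.303565
  M+8: 0.15141944×0.6170 = 0.093426
Scale to base peak (0.367600) = 100: 10.61 : 53.43 : 100.00 : 82.58 : 25.42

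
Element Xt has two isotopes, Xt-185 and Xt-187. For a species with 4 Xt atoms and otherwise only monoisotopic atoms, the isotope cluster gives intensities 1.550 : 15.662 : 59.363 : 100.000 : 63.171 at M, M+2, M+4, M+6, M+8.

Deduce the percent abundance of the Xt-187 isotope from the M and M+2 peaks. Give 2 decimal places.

If p is the fraction of Xt that is Xt-185, then I(M+2)/I(M) = [C(4,1)·p^3·(1−p)] / p^4 = 4·(1−p)/p = 15.662/1.550 = 10.1045
(1−p)/p = 10.1045/4 = 2.5261  ⇒  p = 1/(1 + 2.5261) = 0.2836
Xt-185: 28.36%, Xt-187: 71.64%.

71.64%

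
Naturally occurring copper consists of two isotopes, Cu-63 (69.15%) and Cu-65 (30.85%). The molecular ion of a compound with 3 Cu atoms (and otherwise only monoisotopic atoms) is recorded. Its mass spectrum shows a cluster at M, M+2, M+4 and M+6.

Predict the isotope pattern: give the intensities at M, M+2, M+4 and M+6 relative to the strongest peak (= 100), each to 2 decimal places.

The 3 Cu atoms are independent, so intensities follow the terms of (0.6915 + 0.3085)^3.
P(M) = 0.6915^3 = 0.330656
P(M+2) = 3 × 0.6915^2 × 0.3085^1 = 0.442548
P(M+4) = 3 × 0.6915^1 × 0.3085^2 = 0.197435
P(M+6) = 0.3085^3 = 0.029361
The M+2 peak is largest (0.442548); scaling to 100 gives 74.72 : 100.00 : 44.61 : 6.63.

74.72 : 100.00 : 44.61 : 6.63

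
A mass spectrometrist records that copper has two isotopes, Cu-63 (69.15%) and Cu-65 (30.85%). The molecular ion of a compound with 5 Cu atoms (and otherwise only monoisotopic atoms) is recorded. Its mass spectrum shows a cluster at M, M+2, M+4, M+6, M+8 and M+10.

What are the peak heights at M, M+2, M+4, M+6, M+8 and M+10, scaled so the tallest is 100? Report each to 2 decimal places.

44.83 : 100.00 : 89.23 : 39.81 : 8.88 : 0.79

Each Cu atom is independently Cu-63 (p = 0.6915) or Cu-65 (q = 0.3085); the cluster is the binomial expansion (p + q)^5.
P(M) = 0.6915^5 = 0.158111
P(M+2) = 5 × 0.6915^4 × 0.3085^1 = 0.352691
P(M+4) = 10 × 0.6915^3 × 0.3085^2 = 0.314693
P(M+6) = 10 × 0.6915^2 × 0.3085^3 = 0.140394
P(M+8) = 5 × 0.6915^1 × 0.3085^4 = 0.031317
P(M+10) = 0.3085^5 = 0.002794
The M+2 peak is largest (0.352691); scaling to 100 gives 44.83 : 100.00 : 89.23 : 39.81 : 8.88 : 0.79.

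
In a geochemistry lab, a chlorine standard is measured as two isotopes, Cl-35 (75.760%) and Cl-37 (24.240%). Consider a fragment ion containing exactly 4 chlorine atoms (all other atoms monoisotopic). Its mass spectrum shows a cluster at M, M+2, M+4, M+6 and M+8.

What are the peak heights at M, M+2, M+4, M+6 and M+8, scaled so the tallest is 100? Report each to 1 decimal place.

78.1 : 100.0 : 48.0 : 10.2 : 0.8

Each Cl atom is independently Cl-35 (p = 0.75760) or Cl-37 (q = 0.24240); the cluster is the binomial expansion (p + q)^4.
P(M) = 0.75760^4 = 0.329428
P(M+2) = 4 × 0.75760^3 × 0.24240^1 = 0.421612
P(M+4) = 6 × 0.75760^2 × 0.24240^2 = 0.202347
P(M+6) = 4 × 0.75760^1 × 0.24240^3 = 0.043162
P(M+8) = 0.24240^4 = 0.003452
The M+2 peak is largest (0.421612); scaling to 100 gives 78.1 : 100.0 : 48.0 : 10.2 : 0.8.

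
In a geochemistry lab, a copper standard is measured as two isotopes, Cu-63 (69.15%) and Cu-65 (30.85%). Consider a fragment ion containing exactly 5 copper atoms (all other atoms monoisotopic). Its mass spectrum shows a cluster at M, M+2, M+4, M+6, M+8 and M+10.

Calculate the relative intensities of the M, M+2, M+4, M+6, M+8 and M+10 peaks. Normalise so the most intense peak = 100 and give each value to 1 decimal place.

44.8 : 100.0 : 89.2 : 39.8 : 8.9 : 0.8

Expanding (0.6915 + 0.3085)^5:
P(M) = 0.6915^5 = 0.158111
P(M+2) = 5 × 0.6915^4 × 0.3085^1 = 0.352691
P(M+4) = 10 × 0.6915^3 × 0.3085^2 = 0.314693
P(M+6) = 10 × 0.6915^2 × 0.3085^3 = 0.140394
P(M+8) = 5 × 0.6915^1 × 0.3085^4 = 0.031317
P(M+10) = 0.3085^5 = 0.002794
The M+2 peak is largest (0.352691); scaling to 100 gives 44.8 : 100.0 : 89.2 : 39.8 : 8.9 : 0.8.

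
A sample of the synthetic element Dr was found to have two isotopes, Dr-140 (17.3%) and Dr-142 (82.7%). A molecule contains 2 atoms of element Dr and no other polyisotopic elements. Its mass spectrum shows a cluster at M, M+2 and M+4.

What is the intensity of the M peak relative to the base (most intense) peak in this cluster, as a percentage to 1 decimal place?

4.4%

Binomial terms of (0.173 + 0.827)^2: M 0.0299, M+2 0.2861, M+4 0.6839 → M+4 is the base peak.
P(M+4) = C(2,2) × 0.173^0 × 0.827^2 = 1 × 1.0000 × 0.683929 = 0.683929 (base)
P(M) = C(2,0) × 0.173^2 × 0.827^0 = 1 × 0.029929 × 1.0000 = 0.029929
Relative intensity = 0.029929 / 0.683929 × 100 = 4.4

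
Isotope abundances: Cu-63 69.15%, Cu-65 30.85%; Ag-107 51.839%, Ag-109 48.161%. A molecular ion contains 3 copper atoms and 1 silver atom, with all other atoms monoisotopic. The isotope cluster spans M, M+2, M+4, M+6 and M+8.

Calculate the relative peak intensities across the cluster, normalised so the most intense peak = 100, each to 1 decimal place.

Copper pattern (n=3): 0.33065611 : 0.44254842 : 0.19743483 : 0.02936064
Silver pattern (n=1): 0.51839 : 0.48161
Convolve the two distributions (both contribute in 2-u steps):
  M: 0.33065611×0.51839 = 0.171409
  M+2: 0.33065611×0.48161 + 0.44254842×0.51839 = 0.388660
  M+4: 0.44254842×0.48161 + 0.19743483×0.51839 = 0.315484
  M+6: 0.19743483×0.48161 + 0.02936064×0.51839 = 0.110307
  M+8: 0.02936064×0.48161 = 0.014140
Scale to base peak (0.388660) = 100: 44.1 : 100.0 : 81.2 : 28.4 : 3.6

44.1 : 100.0 : 81.2 : 28.4 : 3.6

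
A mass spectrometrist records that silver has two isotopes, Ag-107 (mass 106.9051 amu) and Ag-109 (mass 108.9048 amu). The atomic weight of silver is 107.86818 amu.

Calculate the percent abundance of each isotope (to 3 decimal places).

Ag-107: 51.839%, Ag-109: 48.161%

With x = fraction of Ag-107 (so Ag-109 is 1 − x):
106.9051·x + 108.9048·(1 − x) = 107.86818
(106.9051 − 108.9048)·x = 107.86818 − 108.9048
x = -1.03662 / -1.9997 = 0.51839 → 51.839% Ag-107, 48.161% Ag-109.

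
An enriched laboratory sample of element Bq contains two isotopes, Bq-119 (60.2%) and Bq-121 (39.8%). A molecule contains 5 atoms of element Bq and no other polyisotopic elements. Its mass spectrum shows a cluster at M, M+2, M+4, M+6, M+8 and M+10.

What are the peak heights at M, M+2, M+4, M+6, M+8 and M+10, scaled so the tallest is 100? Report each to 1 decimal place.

Each Bq atom is independently Bq-119 (p = 0.602) or Bq-121 (q = 0.398); the cluster is the binomial expansion (p + q)^5.
P(M) = 0.602^5 = 0.079065
P(M+2) = 5 × 0.602^4 × 0.398^1 = 0.261360
P(M+4) = 10 × 0.602^3 × 0.398^2 = 0.345586
P(M+6) = 10 × 0.602^2 × 0.398^3 = 0.228477
P(M+8) = 5 × 0.602^1 × 0.398^4 = 0.075526
P(M+10) = 0.398^5 = 0.009987
The M+4 peak is largest (0.345586); scaling to 100 gives 22.9 : 75.6 : 100.0 : 66.1 : 21.9 : 2.9.

22.9 : 75.6 : 100.0 : 66.1 : 21.9 : 2.9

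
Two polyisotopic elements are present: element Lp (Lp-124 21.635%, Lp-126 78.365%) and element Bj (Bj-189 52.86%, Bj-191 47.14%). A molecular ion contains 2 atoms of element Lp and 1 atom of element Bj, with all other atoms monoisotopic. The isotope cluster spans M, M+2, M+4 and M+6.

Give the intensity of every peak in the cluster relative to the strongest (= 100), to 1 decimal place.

Element Lp pattern (n=2): 0.04680732 : 0.33908535 : 0.61410732
Element Bj pattern (n=1): 0.5286 : 0.4714
Convolve the two distributions (both contribute in 2-u steps):
  M: 0.04680732×0.5286 = 0.024742
  M+2: 0.04680732×0.4714 + 0.33908535×0.5286 = 0.201305
  M+4: 0.33908535×0.4714 + 0.61410732×0.5286 = 0.484462
  M+6: 0.61410732×0.4714 = 0.289490
Scale to base peak (0.484462) = 100: 5.1 : 41.6 : 100.0 : 59.8

5.1 : 41.6 : 100.0 : 59.8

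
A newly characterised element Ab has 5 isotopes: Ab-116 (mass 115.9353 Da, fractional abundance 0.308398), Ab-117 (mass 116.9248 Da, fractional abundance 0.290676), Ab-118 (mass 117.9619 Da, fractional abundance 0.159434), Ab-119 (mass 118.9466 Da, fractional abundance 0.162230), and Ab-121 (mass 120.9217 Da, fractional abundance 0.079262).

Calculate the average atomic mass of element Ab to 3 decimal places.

Average mass = Σ (abundance × isotope mass) = 0.308398 × 115.9353 + 0.290676 × 116.9248 + 0.159434 × 117.9619 + 0.162230 × 118.9466 + 0.079262 × 120.9217
= 35.75421 + 33.98723 + 18.80714 + 19.29671 + 9.58450 = 117.42979 Da

117.430 Da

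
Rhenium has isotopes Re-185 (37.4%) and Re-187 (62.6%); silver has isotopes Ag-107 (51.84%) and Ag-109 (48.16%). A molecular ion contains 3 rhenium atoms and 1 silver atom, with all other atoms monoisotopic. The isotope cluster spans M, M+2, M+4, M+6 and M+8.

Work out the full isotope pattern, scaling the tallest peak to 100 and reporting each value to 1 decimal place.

7.7 : 45.5 : 100.0 : 95.6 : 33.3

Rhenium pattern (n=3): 0.05231362 : 0.26268713 : 0.43968487 : 0.24531438
Silver pattern (n=1): 0.5184 : 0.4816
Convolve the two distributions (both contribute in 2-u steps):
  M: 0.05231362×0.5184 = 0.027119
  M+2: 0.05231362×0.4816 + 0.26268713×0.5184 = 0.161371
  M+4: 0.26268713×0.4816 + 0.43968487×0.5184 = 0.354443
  M+6: 0.43968487×0.4816 + 0.24531438×0.5184 = 0.338923
  M+8: 0.24531438×0.4816 = 0.118143
Scale to base peak (0.354443) = 100: 7.7 : 45.5 : 100.0 : 95.6 : 33.3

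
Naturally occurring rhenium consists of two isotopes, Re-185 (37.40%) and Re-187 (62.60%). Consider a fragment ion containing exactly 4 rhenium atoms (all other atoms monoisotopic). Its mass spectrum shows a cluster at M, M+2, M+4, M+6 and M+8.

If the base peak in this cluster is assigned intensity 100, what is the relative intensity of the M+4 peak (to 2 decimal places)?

Binomial terms of (0.3740 + 0.6260)^4: M 0.0196, M+2 0.1310, M+4 0.3289, M+6 0.3670, M+8 0.1536 → M+6 is the base peak.
P(M+6) = C(4,3) × 0.3740^1 × 0.6260^3 = 4 × 0.3740 × 0.24531438 = 0.366990 (base)
P(M+4) = C(4,2) × 0.3740^2 × 0.6260^2 = 6 × 0.139876 × 0.391876 = 0.328884
Relative intensity = 0.328884 / 0.366990 × 100 = 89.62

89.62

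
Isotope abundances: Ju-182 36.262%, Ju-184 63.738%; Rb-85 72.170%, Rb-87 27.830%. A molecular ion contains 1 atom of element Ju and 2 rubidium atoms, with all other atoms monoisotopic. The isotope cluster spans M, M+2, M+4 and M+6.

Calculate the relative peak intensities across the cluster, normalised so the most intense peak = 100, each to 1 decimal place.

Element Ju pattern (n=1): 0.36262 : 0.63738
Rubidium pattern (n=2): 0.52085089 : 0.40169822 : 0.07745089
Convolve the two distributions (both contribute in 2-u steps):
  M: 0.36262×0.52085089 = 0.188871
  M+2: 0.36262×0.40169822 + 0.63738×0.52085089 = 0.477644
  M+4: 0.36262×0.07745089 + 0.63738×0.40169822 = 0.284120
  M+6: 0.63738×0.07745089 = 0.049366
Scale to base peak (0.477644) = 100: 39.5 : 100.0 : 59.5 : 10.3

39.5 : 100.0 : 59.5 : 10.3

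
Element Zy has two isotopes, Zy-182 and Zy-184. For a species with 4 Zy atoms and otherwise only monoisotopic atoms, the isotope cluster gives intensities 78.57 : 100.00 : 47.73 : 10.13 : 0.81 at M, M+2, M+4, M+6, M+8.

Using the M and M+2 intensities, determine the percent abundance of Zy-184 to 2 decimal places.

Let p = fractional abundance of Zy-182. I(M+2)/I(M) = [C(4,1)·p^3·(1−p)] / p^4 = 4·(1−p)/p = 100.00/78.57 = 1.2728
(1−p)/p = 1.2728/4 = 0.3182  ⇒  p = 1/(1 + 0.3182) = 0.7586
Zy-182: 75.86%, Zy-184: 24.14%.

24.14%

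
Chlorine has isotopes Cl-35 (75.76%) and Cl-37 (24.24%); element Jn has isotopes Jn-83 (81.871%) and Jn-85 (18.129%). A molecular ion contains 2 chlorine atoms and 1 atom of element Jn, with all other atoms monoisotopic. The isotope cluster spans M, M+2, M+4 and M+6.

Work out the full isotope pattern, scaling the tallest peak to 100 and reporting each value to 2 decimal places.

100.00 : 86.13 : 24.41 : 2.27

Chlorine pattern (n=2): 0.57395776 : 0.36728448 : 0.05875776
Element Jn pattern (n=1): 0.81871 : 0.18129
Convolve the two distributions (both contribute in 2-u steps):
  M: 0.57395776×0.81871 = 0.469905
  M+2: 0.57395776×0.18129 + 0.36728448×0.81871 = 0.404752
  M+4: 0.36728448×0.18129 + 0.05875776×0.81871 = 0.114691
  M+6: 0.05875776×0.18129 = 0.010652
Scale to base peak (0.469905) = 100: 100.00 : 86.13 : 24.41 : 2.27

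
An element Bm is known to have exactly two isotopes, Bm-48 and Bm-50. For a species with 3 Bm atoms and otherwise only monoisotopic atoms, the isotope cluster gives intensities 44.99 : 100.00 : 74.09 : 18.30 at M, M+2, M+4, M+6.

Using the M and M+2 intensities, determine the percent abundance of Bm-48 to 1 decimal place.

Write p for the Bm-48 fraction. I(M+2)/I(M) = [C(3,1)·p^2·(1−p)] / p^3 = 3·(1−p)/p = 100.00/44.99 = 2.2227
(1−p)/p = 2.2227/3 = 0.7409  ⇒  p = 1/(1 + 0.7409) = 0.5744
Bm-48: 57.4%, Bm-50: 42.6%.

57.4%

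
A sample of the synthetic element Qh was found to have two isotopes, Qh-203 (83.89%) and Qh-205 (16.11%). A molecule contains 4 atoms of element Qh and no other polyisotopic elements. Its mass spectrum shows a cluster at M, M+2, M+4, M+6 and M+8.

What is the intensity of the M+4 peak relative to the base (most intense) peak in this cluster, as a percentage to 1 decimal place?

Binomial terms of (0.8389 + 0.1611)^4: M 0.4953, M+2 0.3804, M+4 0.1096, M+6 0.0140, M+8 0.0007 → M is the base peak.
P(M) = C(4,0) × 0.8389^4 × 0.1611^0 = 1 × 0.49526858 × 1.0000 = 0.495269 (base)
P(M+4) = C(4,2) × 0.8389^2 × 0.1611^2 = 6 × 0.70375321 × 0.02595321 = 0.109588
Relative intensity = 0.109588 / 0.495269 × 100 = 22.1

22.1%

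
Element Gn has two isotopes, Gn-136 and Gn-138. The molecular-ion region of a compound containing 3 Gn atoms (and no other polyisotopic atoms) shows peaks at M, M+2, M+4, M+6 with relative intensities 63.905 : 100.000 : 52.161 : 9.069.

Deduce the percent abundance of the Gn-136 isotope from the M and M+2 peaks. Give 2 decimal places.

65.72%

If p is the fraction of Gn that is Gn-136, then I(M+2)/I(M) = [C(3,1)·p^2·(1−p)] / p^3 = 3·(1−p)/p = 100.000/63.905 = 1.5648
(1−p)/p = 1.5648/3 = 0.5216  ⇒  p = 1/(1 + 0.5216) = 0.6572
Gn-136: 65.72%, Gn-138: 34.28%.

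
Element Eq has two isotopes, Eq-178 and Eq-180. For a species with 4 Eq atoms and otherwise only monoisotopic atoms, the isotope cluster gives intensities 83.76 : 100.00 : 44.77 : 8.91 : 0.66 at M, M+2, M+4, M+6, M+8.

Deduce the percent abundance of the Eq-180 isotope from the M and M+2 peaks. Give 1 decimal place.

23.0%

If p is the fraction of Eq that is Eq-178, then I(M+2)/I(M) = [C(4,1)·p^3·(1−p)] / p^4 = 4·(1−p)/p = 100.00/83.76 = 1.1939
(1−p)/p = 1.1939/4 = 0.2985  ⇒  p = 1/(1 + 0.2985) = 0.7701
Eq-178: 77.0%, Eq-180: 23.0%.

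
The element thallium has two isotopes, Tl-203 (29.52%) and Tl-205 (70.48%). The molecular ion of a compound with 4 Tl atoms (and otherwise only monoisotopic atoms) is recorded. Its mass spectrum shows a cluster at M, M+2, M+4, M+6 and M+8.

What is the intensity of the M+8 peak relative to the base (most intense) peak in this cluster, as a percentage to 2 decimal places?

59.69%

(0.2952 + 0.7048)^4 gives M 0.0076, M+2 0.0725, M+4 0.2597, M+6 0.4134, M+8 0.2468; the largest is M+6.
P(M+6) = C(4,3) × 0.2952^1 × 0.7048^3 = 4 × 0.2952 × 0.35010449 = 0.413403 (base)
P(M+8) = C(4,4) × 0.2952^0 × 0.7048^4 = 1 × 1.0000 × 0.24675365 = 0.246754
Relative intensity = 0.246754 / 0.413403 × 100 = 59.69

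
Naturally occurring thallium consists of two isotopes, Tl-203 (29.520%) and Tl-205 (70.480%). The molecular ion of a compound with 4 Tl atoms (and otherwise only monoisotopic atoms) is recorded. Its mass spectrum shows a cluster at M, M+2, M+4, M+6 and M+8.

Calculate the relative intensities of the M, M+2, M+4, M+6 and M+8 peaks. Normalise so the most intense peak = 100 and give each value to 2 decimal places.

Each Tl atom is independently Tl-203 (p = 0.29520) or Tl-205 (q = 0.70480); the cluster is the binomial expansion (p + q)^4.
P(M) = 0.29520^4 = 0.007594
P(M+2) = 4 × 0.29520^3 × 0.70480^1 = 0.072523
P(M+4) = 6 × 0.29520^2 × 0.70480^2 = 0.259726
P(M+6) = 4 × 0.29520^1 × 0.70480^3 = 0.413403
P(M+8) = 0.70480^4 = 0.246754
The M+6 peak is largest (0.413403); scaling to 100 gives 1.84 : 17.54 : 62.83 : 100.00 : 59.69.

1.84 : 17.54 : 62.83 : 100.00 : 59.69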